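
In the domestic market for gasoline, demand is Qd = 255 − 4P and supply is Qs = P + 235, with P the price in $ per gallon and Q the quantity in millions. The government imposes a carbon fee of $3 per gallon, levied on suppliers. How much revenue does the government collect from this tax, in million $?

Tax revenue = $709.8 million.

Without the tax, 255 − 4P = P + 235 gives 5P = 20, so P* = $4 and Q* = 239.
With the tax collected from suppliers, supply shifts: Qs = (P − 3) + 235.
Solving gives Q = 236.6 with consumers paying $4.6 and suppliers receiving $1.6 (the $3 wedge).
Revenue = t · Q = 3 · 236.6 = $709.8.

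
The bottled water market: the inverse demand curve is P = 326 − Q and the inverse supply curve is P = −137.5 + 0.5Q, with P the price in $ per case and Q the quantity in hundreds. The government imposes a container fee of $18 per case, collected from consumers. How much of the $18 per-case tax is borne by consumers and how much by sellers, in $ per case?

Consumers bear $12 per case; sellers bear $6 per case.

Inverting to Q(P) form: Qd = 326 − P; Qs = 2P + 275.
Without the tax, 326 − P = 2P + 275 gives 3P = 51, so P* = $17 and Q* = 309.
With the tax collected from consumers, demand (in seller-price terms) shifts: Qd = 326 − (P + 18).
New equilibrium: consumers pay $29, sellers receive $11, Q = 297. (Wedge: Pb − Ps = 18.)
Burden on consumers: $12; on sellers: $6. (They sum to $18.)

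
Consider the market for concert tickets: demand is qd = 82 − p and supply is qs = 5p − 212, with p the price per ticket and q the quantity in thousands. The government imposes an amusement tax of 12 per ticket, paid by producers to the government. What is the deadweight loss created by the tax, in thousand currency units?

Before the tax: set 82 − p = 5p − 212 → p* = 49, q* = 33.
With the tax collected from producers, supply shifts: qs = 5(p − 12) − 212.
New equilibrium: consumers pay 59, producers receive 47, q = 23. (Wedge: pb − ps = 12.)
Quantity falls by |ΔQ| = |33 − 23| = 10.
DWL = ½ · t · |ΔQ| = ½ · 12 · 10 = 60.

Deadweight loss = 60 thousand.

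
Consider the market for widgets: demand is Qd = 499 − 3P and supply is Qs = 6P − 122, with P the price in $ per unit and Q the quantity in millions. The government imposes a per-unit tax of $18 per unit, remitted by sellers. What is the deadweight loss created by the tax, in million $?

Without the tax, 499 − 3P = 6P − 122 gives 9P = 621, so P* = $69 and Q* = 292.
With the tax collected from sellers, supply shifts: Qs = 6(P − 18) − 122.
New equilibrium: consumers pay $81, sellers receive $63, Q = 256. (Wedge: Pb − Ps = 18.)
Quantity falls by |ΔQ| = |292 − 256| = 36.
DWL = ½ · t · |ΔQ| = ½ · 18 · 36 = $324.

Deadweight loss = $324 million.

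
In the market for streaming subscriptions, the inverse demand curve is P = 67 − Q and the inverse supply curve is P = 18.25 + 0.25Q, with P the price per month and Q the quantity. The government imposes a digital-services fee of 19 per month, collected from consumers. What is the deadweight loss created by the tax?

Inverting to Q(P) form: Qd = 67 − P; Qs = 4P − 73.
Before the tax: set 67 − P = 4P − 73 → P* = 28, Q* = 39.
With the tax collected from consumers, demand (in seller-price terms) shifts: Qd = 67 − (P + 19).
New equilibrium: consumers pay 43.2, sellers receive 24.2, Q = 23.8. (Wedge: Pb − Ps = 19.)
Quantity falls by |ΔQ| = |39 − 23.8| = 15.2.
DWL = ½ · t · |ΔQ| = ½ · 19 · 15.2 = 144.4.

Deadweight loss = 144.4.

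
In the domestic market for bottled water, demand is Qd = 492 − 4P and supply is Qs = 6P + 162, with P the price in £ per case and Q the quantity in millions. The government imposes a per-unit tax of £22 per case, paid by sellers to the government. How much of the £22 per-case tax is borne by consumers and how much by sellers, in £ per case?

Consumers bear £13.2 per case; sellers bear £8.8 per case.

Before the tax: set 492 − 4P = 6P + 162 → P* = £33, Q* = 360.
With the tax collected from sellers, supply shifts: Qs = 6(P − 22) + 162.
New equilibrium: consumers pay £46.2, sellers receive £24.2, Q = 307.2. (Wedge: Pb − Ps = 22.)
Burden on consumers: £13.2; on sellers: £8.8. (They sum to £22.)
The less price-elastic side of the market bears the larger share of a per-unit tax.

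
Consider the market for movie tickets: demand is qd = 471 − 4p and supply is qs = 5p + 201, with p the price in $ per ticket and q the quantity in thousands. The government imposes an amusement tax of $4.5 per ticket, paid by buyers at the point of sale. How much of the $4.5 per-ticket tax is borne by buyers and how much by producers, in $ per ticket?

Without the tax, 471 − 4p = 5p + 201 gives 9p = 270, so p* = $30 and q* = 351.
With the tax collected from buyers, demand (in seller-price terms) shifts: qd = 471 − 4(p + 4.5).
New equilibrium: buyers pay $32.5, producers receive $28, q = 341. (Wedge: pb − ps = 4.5.)
Burden on buyers: $2.5; on producers: $2. (They sum to $4.5.)
The less price-elastic side of the market bears the larger share of a per-unit tax.

Buyers bear $2.5 per ticket; producers bear $2 per ticket.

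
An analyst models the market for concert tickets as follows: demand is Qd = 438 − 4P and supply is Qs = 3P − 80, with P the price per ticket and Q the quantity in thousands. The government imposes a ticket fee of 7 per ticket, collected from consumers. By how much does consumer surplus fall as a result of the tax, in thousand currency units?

Without the tax, 438 − 4P = 3P − 80 gives 7P = 518, so P* = 74 and Q* = 142.
With the tax collected from consumers, demand (in seller-price terms) shifts: Qd = 438 − 4(P + 7).
Solving gives Q = 130 with consumers paying 77 and sellers receiving 70 (the 7 wedge).
ΔCS is the trapezoid between Q = 130 and Q = 142 of height 3: ½ · (142 + 130) · 3 = 408.

Consumer surplus falls by 408 thousand.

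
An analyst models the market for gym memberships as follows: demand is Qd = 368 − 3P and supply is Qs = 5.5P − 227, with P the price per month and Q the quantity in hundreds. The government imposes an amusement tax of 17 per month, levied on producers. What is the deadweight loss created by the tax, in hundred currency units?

Deadweight loss = 280.5 hundred.

Without the tax, 368 − 3P = 5.5P − 227 gives 8.5P = 595, so P* = 70 and Q* = 158.
With the tax collected from producers, supply shifts: Qs = 5.5(P − 17) − 227.
Solving gives Q = 125 with buyers paying 81 and producers receiving 64 (the 17 wedge).
Quantity falls by |ΔQ| = |158 − 125| = 33.
DWL = ½ · t · |ΔQ| = ½ · 17 · 33 = 280.5.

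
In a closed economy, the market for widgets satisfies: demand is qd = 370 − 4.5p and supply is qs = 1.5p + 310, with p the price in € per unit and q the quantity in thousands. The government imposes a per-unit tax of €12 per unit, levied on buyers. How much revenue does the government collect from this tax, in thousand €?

Tax revenue = €3738 thousand.

Before the tax: set 370 − 4.5p = 1.5p + 310 → p* = €10, q* = 325.
With the tax collected from buyers, demand (in seller-price terms) shifts: qd = 370 − 4.5(p + 12).
Solving gives q = 311.5 with buyers paying €13 and suppliers receiving €1 (the €12 wedge).
Revenue = t · Q = 12 · 311.5 = €3738.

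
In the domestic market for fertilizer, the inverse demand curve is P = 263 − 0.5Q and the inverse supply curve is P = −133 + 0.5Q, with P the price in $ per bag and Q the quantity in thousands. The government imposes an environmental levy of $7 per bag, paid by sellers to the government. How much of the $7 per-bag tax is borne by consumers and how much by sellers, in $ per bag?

Inverting to Q(P) form: Qd = 526 − 2P; Qs = 2P + 266.
Without the tax, 526 − 2P = 2P + 266 gives 4P = 260, so P* = $65 and Q* = 396.
With the tax collected from sellers, supply shifts: Qs = 2(P − 7) + 266.
New equilibrium: consumers pay $68.5, sellers receive $61.5, Q = 389. (Wedge: Pb − Ps = 7.)
Burden on consumers: $3.5; on sellers: $3.5. (They sum to $7.)
The less price-elastic side of the market bears the larger share of a per-unit tax.

Consumers bear $3.5 per bag; sellers bear $3.5 per bag.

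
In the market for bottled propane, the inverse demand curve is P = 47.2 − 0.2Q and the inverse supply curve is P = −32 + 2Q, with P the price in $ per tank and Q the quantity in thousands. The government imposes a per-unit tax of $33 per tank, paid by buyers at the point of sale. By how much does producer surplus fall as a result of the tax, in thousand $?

Inverting to Q(P) form: Qd = 236 − 5P; Qs = 0.5P + 16.
Before the tax: set 236 − 5P = 0.5P + 16 → P* = $40, Q* = 36.
With the tax collected from buyers, demand (in seller-price terms) shifts: Qd = 236 − 5(P + 33).
Solving gives Q = 21 with buyers paying $43 and suppliers receiving $10 (the $33 wedge).
ΔPS is the trapezoid between Q = 21 and Q = 36 of height $30: ½ · (36 + 21) · 30 = $855.

Producer surplus falls by $855 thousand.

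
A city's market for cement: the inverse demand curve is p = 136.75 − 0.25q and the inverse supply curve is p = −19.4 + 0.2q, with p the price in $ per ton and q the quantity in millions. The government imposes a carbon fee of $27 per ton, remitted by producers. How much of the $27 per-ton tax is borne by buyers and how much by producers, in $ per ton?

Rewrite in direct form: qd = 547 − 4p and qs = 5p + 97.
Before the tax: set 547 − 4p = 5p + 97 → p* = $50, q* = 347.
With the tax collected from producers, supply shifts: qs = 5(p − 27) + 97.
Solving gives q = 287 with buyers paying $65 and producers receiving $38 (the $27 wedge).
Burden on buyers: $15; on producers: $12. (They sum to $27.)

Buyers bear $15 per ton; producers bear $12 per ton.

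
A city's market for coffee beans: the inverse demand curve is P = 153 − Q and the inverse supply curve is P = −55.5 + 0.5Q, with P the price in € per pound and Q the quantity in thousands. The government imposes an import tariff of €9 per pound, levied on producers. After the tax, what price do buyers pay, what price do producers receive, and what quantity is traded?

Buyers pay €20; producers receive €11; quantity = 133.

Rewrite in direct form: Qd = 153 − P and Qs = 2P + 111.
Before the tax: set 153 − P = 2P + 111 → P* = €14, Q* = 139.
With the tax collected from producers, supply shifts: Qs = 2(P − 9) + 111.
Solving gives Q = 133 with buyers paying €20 and producers receiving €11 (the €9 wedge).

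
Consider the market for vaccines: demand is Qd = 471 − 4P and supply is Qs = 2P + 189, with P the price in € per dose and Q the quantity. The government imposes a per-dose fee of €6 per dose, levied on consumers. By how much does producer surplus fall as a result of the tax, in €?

Before the tax: set 471 − 4P = 2P + 189 → P* = €47, Q* = 283.
With the tax collected from consumers, demand (in seller-price terms) shifts: Qd = 471 − 4(P + 6).
New equilibrium: consumers pay €49, sellers receive €43, Q = 275. (Wedge: Pb − Ps = 6.)
ΔPS is the trapezoid between Q = 275 and Q = 283 of height €4: ½ · (283 + 275) · 4 = €1116.

Producer surplus falls by €1116.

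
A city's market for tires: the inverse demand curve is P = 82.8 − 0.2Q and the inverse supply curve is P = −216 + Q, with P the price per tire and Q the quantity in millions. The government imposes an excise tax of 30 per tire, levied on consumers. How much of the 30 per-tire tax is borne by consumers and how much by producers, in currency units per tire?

Consumers bear 5 per tire; producers bear 25 per tire.

Rewrite in direct form: Qd = 414 − 5P and Qs = P + 216.
Without the tax, 414 − 5P = P + 216 gives 6P = 198, so P* = 33 and Q* = 249.
With the tax collected from consumers, demand (in seller-price terms) shifts: Qd = 414 − 5(P + 30).
New equilibrium: consumers pay 38, producers receive 8, Q = 224. (Wedge: Pb − Ps = 30.)
Burden on consumers: 5; on producers: 25. (They sum to 30.)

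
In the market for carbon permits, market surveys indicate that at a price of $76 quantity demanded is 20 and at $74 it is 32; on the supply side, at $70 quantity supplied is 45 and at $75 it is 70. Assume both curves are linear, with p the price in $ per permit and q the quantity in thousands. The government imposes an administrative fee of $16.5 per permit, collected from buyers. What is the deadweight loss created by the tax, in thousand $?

Demand slope: (32 − 20)/(74 − 76) = -6, so qd = 476 − 6p.
Supply slope: (70 − 45)/(75 − 70) = 5, so qs = 5p − 305.
Without the tax, 476 − 6p = 5p − 305 gives 11p = 781, so p* = $71 and q* = 50.
With the tax collected from buyers, demand (in seller-price terms) shifts: qd = 476 − 6(p + 16.5).
Solving gives q = 5 with buyers paying $78.5 and suppliers receiving $62 (the $16.5 wedge).
Quantity falls by |ΔQ| = |50 − 5| = 45.
DWL = ½ · t · |ΔQ| = ½ · 16.5 · 45 = $371.25.

Deadweight loss = $371.25 thousand.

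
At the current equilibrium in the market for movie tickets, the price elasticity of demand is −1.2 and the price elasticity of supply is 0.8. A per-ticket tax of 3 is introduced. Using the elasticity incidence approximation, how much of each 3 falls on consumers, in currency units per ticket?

Consumers bear ≈ 1.2 per ticket.

Incidence ratio: consumers' share ≈ εs / (εs + |εd|) = 0.8 / (0.8 + 1.2) = 0.4.
So consumers bear ≈ 0.4 × 3 = 1.2; suppliers bear 1.8.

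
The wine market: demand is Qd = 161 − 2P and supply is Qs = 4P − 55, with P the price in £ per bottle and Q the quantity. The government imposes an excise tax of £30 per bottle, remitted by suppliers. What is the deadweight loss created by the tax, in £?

Without the tax, 161 − 2P = 4P − 55 gives 6P = 216, so P* = £36 and Q* = 89.
With the tax collected from suppliers, supply shifts: Qs = 4(P − 30) − 55.
New equilibrium: buyers pay £56, suppliers receive £26, Q = 49. (Wedge: Pb − Ps = 30.)
Quantity falls by |ΔQ| = |89 − 49| = 40.
DWL = ½ · t · |ΔQ| = ½ · 30 · 40 = £600.

Deadweight loss = £600.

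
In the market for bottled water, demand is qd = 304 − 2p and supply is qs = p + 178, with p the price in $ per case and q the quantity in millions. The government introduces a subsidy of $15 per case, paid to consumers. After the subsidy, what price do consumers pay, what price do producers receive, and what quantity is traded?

Consumers pay $37; producers receive $52; quantity = 230.

Before the subsidy: set 304 − 2p = p + 178 → p* = $42, q* = 220.
With a per-unit subsidy paid to consumers, each effectively pays p − 15, so demand becomes qd = 304 − 2(p − 15).
Solving gives q = 230 with consumers paying $37 and producers receiving $52 (the $15 wedge).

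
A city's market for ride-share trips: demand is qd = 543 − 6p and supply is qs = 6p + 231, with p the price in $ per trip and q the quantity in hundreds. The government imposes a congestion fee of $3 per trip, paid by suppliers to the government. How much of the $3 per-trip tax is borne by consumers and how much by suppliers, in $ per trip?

Consumers bear $1.5 per trip; suppliers bear $1.5 per trip.

Without the tax, 543 − 6p = 6p + 231 gives 12p = 312, so p* = $26 and q* = 387.
With the tax collected from suppliers, supply shifts: qs = 6(p − 3) + 231.
New equilibrium: consumers pay $27.5, suppliers receive $24.5, q = 378. (Wedge: pb − ps = 3.)
Burden on consumers: $1.5; on suppliers: $1.5. (They sum to $3.)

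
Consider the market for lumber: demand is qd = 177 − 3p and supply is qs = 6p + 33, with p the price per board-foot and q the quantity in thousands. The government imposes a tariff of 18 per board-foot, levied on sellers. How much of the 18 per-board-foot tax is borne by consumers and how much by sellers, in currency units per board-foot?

Without the tax, 177 − 3p = 6p + 33 gives 9p = 144, so p* = 16 and q* = 129.
With the tax collected from sellers, supply shifts: qs = 6(p − 18) + 33.
New equilibrium: consumers pay 28, sellers receive 10, q = 93. (Wedge: pb − ps = 18.)
Burden on consumers: 12; on sellers: 6. (They sum to 18.)

Consumers bear 12 per board-foot; sellers bear 6 per board-foot.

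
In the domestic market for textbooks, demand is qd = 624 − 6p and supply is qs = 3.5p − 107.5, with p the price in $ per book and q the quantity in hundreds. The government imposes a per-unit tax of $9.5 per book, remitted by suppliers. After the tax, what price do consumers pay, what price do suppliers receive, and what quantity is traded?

Before the tax: set 624 − 6p = 3.5p − 107.5 → p* = $77, q* = 162.
With the tax collected from suppliers, supply shifts: qs = 3.5(p − 9.5) − 107.5.
New equilibrium: consumers pay $80.5, suppliers receive $71, q = 141. (Wedge: pb − ps = 9.5.)
The less price-elastic side of the market bears the larger share of a per-unit tax.

Consumers pay $80.5; suppliers receive $71; quantity = 141.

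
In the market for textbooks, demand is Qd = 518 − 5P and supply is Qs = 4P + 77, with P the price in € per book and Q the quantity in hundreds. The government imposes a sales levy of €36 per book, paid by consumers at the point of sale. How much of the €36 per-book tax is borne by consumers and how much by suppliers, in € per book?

Before the tax: set 518 − 5P = 4P + 77 → P* = €49, Q* = 273.
With the tax collected from consumers, demand (in seller-price terms) shifts: Qd = 518 − 5(P + 36).
New equilibrium: consumers pay €65, suppliers receive €29, Q = 193. (Wedge: Pb − Ps = 36.)
Burden on consumers: €16; on suppliers: €20. (They sum to €36.)
The less price-elastic side of the market bears the larger share of a per-unit tax.

Consumers bear €16 per book; suppliers bear €20 per book.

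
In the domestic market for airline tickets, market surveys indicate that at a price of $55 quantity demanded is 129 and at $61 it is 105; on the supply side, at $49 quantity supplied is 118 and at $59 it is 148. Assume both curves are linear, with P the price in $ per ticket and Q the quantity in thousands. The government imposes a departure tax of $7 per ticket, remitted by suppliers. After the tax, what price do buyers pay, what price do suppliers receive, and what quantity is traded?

Demand slope: (105 − 129)/(61 − 55) = -4, so Qd = 349 − 4P.
Supply slope: (148 − 118)/(59 − 49) = 3, so Qs = 3P − 29.
Before the tax: set 349 − 4P = 3P − 29 → P* = $54, Q* = 133.
With the tax collected from suppliers, supply shifts: Qs = 3(P − 7) − 29.
New equilibrium: buyers pay $57, suppliers receive $50, Q = 121. (Wedge: Pb − Ps = 7.)
The less price-elastic side of the market bears the larger share of a per-unit tax.

Buyers pay $57; suppliers receive $50; quantity = 121.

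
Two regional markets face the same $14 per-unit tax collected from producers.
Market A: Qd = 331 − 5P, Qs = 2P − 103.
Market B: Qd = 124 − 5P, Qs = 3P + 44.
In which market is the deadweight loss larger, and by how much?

Market B, by $43.75.

Market A: pre-tax P* = $62, Q* = 21; post-tax Q = 1; deadweight loss = $140.
Market B: pre-tax P* = $10, Q* = 74; post-tax Q = 47.75; deadweight loss = $183.75.
Difference: $140 vs $183.75 → market B is larger by $43.75.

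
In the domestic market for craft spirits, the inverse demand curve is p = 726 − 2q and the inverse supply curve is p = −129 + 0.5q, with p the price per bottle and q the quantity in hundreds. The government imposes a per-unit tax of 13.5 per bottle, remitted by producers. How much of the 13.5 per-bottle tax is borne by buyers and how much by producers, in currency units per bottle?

Rewrite in direct form: qd = 363 − 0.5p and qs = 2p + 258.
Before the tax: set 363 − 0.5p = 2p + 258 → p* = 42, q* = 342.
With the tax collected from producers, supply shifts: qs = 2(p − 13.5) + 258.
Solving gives q = 336.6 with buyers paying 52.8 and producers receiving 39.3 (the 13.5 wedge).
Burden on buyers: 10.8; on producers: 2.7. (They sum to 13.5.)

Buyers bear 10.8 per bottle; producers bear 2.7 per bottle.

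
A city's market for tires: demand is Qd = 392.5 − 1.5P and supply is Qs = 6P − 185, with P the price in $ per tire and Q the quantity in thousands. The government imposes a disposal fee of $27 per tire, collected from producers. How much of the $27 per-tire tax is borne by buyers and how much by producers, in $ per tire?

Buyers bear $21.6 per tire; producers bear $5.4 per tire.

Before the tax: set 392.5 − 1.5P = 6P − 185 → P* = $77, Q* = 277.
With the tax collected from producers, supply shifts: Qs = 6(P − 27) − 185.
New equilibrium: buyers pay $98.6, producers receive $71.6, Q = 244.6. (Wedge: Pb − Ps = 27.)
Burden on buyers: $21.6; on producers: $5.4. (They sum to $27.)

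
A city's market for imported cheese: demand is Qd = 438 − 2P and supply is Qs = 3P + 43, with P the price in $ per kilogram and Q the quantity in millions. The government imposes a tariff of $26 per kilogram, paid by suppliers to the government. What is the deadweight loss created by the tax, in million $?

Without the tax, 438 − 2P = 3P + 43 gives 5P = 395, so P* = $79 and Q* = 280.
With the tax collected from suppliers, supply shifts: Qs = 3(P − 26) + 43.
New equilibrium: buyers pay $94.6, suppliers receive $68.6, Q = 248.8. (Wedge: Pb − Ps = 26.)
Quantity falls by |ΔQ| = |280 − 248.8| = 31.2.
DWL = ½ · t · |ΔQ| = ½ · 26 · 31.2 = $405.6.

Deadweight loss = $405.6 million.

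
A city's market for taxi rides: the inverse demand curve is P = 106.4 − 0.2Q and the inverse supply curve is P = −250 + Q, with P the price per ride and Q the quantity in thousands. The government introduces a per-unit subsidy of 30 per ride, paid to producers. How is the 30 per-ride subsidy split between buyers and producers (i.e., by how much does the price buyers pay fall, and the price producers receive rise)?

Rewrite in direct form: Qd = 532 − 5P and Qs = P + 250.
Without the subsidy, 532 − 5P = P + 250 gives 6P = 282, so P* = 47 and Q* = 297.
With a per-unit subsidy paid to producers, each receives P + 30 per unit sold, so supply becomes Qs = (P + 30) + 250.
Solving gives Q = 322 with buyers paying 42 and producers receiving 72 (the 30 wedge).
Gain to buyers: 5; to producers: 25. (They sum to 30.)

Buyers gain 5 per ride; producers gain 25 per ride.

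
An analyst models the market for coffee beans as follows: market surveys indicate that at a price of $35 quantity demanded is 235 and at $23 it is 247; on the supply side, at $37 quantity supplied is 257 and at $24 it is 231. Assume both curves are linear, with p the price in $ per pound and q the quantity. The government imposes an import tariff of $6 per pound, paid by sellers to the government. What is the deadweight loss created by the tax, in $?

Demand slope: (247 − 235)/(23 − 35) = -1, so qd = 270 − p.
Supply slope: (231 − 257)/(24 − 37) = 2, so qs = 2p + 183.
Without the tax, 270 − p = 2p + 183 gives 3p = 87, so p* = $29 and q* = 241.
With the tax collected from sellers, supply shifts: qs = 2(p − 6) + 183.
Solving gives q = 237 with consumers paying $33 and sellers receiving $27 (the $6 wedge).
Quantity falls by |ΔQ| = |241 − 237| = 4.
DWL = ½ · t · |ΔQ| = ½ · 6 · 4 = $12.

Deadweight loss = $12.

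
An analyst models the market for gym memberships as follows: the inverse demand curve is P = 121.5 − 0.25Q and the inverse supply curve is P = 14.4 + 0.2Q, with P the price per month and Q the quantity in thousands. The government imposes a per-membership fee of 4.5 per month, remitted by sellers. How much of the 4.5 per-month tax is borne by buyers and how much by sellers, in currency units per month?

Buyers bear 2.5 per month; sellers bear 2 per month.

Rewrite in direct form: Qd = 486 − 4P and Qs = 5P − 72.
Before the tax: set 486 − 4P = 5P − 72 → P* = 62, Q* = 238.
With the tax collected from sellers, supply shifts: Qs = 5(P − 4.5) − 72.
Solving gives Q = 228 with buyers paying 64.5 and sellers receiving 60 (the 4.5 wedge).
Burden on buyers: 2.5; on sellers: 2. (They sum to 4.5.)
The less price-elastic side of the market bears the larger share of a per-unit tax.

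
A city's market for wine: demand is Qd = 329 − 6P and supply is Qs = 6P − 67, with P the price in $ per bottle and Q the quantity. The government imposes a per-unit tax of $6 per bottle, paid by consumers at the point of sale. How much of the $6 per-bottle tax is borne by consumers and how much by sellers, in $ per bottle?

Consumers bear $3 per bottle; sellers bear $3 per bottle.

Before the tax: set 329 − 6P = 6P − 67 → P* = $33, Q* = 131.
With the tax collected from consumers, demand (in seller-price terms) shifts: Qd = 329 − 6(P + 6).
Solving gives Q = 113 with consumers paying $36 and sellers receiving $30 (the $6 wedge).
Burden on consumers: $3; on sellers: $3. (They sum to $6.)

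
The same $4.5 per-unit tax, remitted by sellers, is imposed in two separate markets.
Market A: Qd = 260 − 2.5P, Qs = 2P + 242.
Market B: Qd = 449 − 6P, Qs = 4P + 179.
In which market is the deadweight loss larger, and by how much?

Market A: pre-tax P* = $4, Q* = 250; post-tax Q = 245; deadweight loss = $11.25.
Market B: pre-tax P* = $27, Q* = 287; post-tax Q = 276.2; deadweight loss = $24.3.
Difference: $11.25 vs $24.3 → market B is larger by $13.05.

Market B, by $13.05.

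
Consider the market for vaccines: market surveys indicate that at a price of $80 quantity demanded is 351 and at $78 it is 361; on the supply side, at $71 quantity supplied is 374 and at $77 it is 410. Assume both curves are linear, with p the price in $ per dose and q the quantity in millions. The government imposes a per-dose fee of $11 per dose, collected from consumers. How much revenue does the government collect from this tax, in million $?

Demand slope: (361 − 351)/(78 − 80) = -5, so qd = 751 − 5p.
Supply slope: (410 − 374)/(77 − 71) = 6, so qs = 6p − 52.
Before the tax: set 751 − 5p = 6p − 52 → p* = $73, q* = 386.
With the tax collected from consumers, demand (in seller-price terms) shifts: qd = 751 − 5(p + 11).
New equilibrium: consumers pay $79, producers receive $68, q = 356. (Wedge: pb − ps = 11.)
Revenue = t · Q = 11 · 356 = $3916.

Tax revenue = $3916 million.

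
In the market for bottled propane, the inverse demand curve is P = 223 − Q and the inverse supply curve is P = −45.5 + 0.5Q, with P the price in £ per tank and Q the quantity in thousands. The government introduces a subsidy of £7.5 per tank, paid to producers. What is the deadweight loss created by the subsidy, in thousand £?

Deadweight loss = £18.75 thousand.

Inverting to Q(P) form: Qd = 223 − P; Qs = 2P + 91.
Without the subsidy, 223 − P = 2P + 91 gives 3P = 132, so P* = £44 and Q* = 179.
With a per-unit subsidy paid to producers, each receives P + 7.5 per unit sold, so supply becomes Qs = 2(P + 7.5) + 91.
Solving gives Q = 184 with consumers paying £39 and producers receiving £46.5 (the £7.5 wedge).
Quantity rises by |ΔQ| = |179 − 184| = 5.
DWL = ½ · t · |ΔQ| = ½ · 7.5 · 5 = £18.75.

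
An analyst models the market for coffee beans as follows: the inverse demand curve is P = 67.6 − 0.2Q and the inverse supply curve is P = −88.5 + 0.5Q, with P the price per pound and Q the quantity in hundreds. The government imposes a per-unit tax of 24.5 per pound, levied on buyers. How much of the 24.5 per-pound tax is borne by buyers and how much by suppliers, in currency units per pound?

Buyers bear 7 per pound; suppliers bear 17.5 per pound.

Inverting to Q(P) form: Qd = 338 − 5P; Qs = 2P + 177.
Before the tax: set 338 − 5P = 2P + 177 → P* = 23, Q* = 223.
With the tax collected from buyers, demand (in seller-price terms) shifts: Qd = 338 − 5(P + 24.5).
Solving gives Q = 188 with buyers paying 30 and suppliers receiving 5.5 (the 24.5 wedge).
Burden on buyers: 7; on suppliers: 17.5. (They sum to 24.5.)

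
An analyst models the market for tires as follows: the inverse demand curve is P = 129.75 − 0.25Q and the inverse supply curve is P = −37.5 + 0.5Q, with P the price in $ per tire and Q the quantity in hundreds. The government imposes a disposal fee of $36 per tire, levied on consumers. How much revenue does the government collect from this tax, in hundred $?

Inverting to Q(P) form: Qd = 519 − 4P; Qs = 2P + 75.
Before the tax: set 519 − 4P = 2P + 75 → P* = $74, Q* = 223.
With the tax collected from consumers, demand (in seller-price terms) shifts: Qd = 519 − 4(P + 36).
Solving gives Q = 175 with consumers paying $86 and producers receiving $50 (the $36 wedge).
Revenue = t · Q = 36 · 175 = $6300.

Tax revenue = $6300 hundred.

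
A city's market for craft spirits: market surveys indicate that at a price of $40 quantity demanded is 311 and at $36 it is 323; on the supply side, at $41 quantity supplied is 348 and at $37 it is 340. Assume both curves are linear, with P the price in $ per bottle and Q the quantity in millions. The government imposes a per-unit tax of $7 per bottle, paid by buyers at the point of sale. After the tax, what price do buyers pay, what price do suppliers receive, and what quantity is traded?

Buyers pay $35.8; suppliers receive $28.8; quantity = 323.6.

Demand slope: (323 − 311)/(36 − 40) = -3, so Qd = 431 − 3P.
Supply slope: (340 − 348)/(37 − 41) = 2, so Qs = 2P + 266.
Without the tax, 431 − 3P = 2P + 266 gives 5P = 165, so P* = $33 and Q* = 332.
With the tax collected from buyers, demand (in seller-price terms) shifts: Qd = 431 − 3(P + 7).
Solving gives Q = 323.6 with buyers paying $35.8 and suppliers receiving $28.8 (the $7 wedge).
The less price-elastic side of the market bears the larger share of a per-unit tax.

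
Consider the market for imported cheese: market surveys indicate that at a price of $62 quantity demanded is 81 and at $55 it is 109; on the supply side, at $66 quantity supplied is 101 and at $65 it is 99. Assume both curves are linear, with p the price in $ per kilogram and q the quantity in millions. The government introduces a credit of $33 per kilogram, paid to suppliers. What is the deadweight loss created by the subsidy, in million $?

Demand slope: (109 − 81)/(55 − 62) = -4, so qd = 329 − 4p.
Supply slope: (99 − 101)/(65 − 66) = 2, so qs = 2p − 31.
Before the subsidy: set 329 − 4p = 2p − 31 → p* = $60, q* = 89.
With a per-unit subsidy paid to suppliers, each receives p + 33 per unit sold, so supply becomes qs = 2(p + 33) − 31.
New equilibrium: consumers pay $49, suppliers receive $82, q = 133. (Wedge: pb − ps = −33.)
Quantity rises by |ΔQ| = |89 − 133| = 44.
DWL = ½ · t · |ΔQ| = ½ · 33 · 44 = $726.

Deadweight loss = $726 million.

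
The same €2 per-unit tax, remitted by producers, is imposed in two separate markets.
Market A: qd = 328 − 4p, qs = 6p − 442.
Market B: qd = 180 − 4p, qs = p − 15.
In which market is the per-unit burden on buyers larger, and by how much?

Market A: pre-tax p* = €77, q* = 20; post-tax q = 15.2; per-unit burden on buyers = €1.2.
Market B: pre-tax p* = €39, q* = 24; post-tax q = 22.4; per-unit burden on buyers = €0.4.
Difference: €1.2 vs €0.4 → market A is larger by €0.8.

Market A, by €0.8.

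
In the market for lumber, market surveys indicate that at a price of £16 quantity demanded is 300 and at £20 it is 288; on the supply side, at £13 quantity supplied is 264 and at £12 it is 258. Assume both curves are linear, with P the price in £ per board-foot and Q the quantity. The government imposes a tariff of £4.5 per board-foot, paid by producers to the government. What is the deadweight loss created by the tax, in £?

Demand slope: (288 − 300)/(20 − 16) = -3, so Qd = 348 − 3P.
Supply slope: (258 − 264)/(12 − 13) = 6, so Qs = 6P + 186.
Before the tax: set 348 − 3P = 6P + 186 → P* = £18, Q* = 294.
With the tax collected from producers, supply shifts: Qs = 6(P − 4.5) + 186.
New equilibrium: consumers pay £21, producers receive £16.5, Q = 285. (Wedge: Pb − Ps = 4.5.)
Quantity falls by |ΔQ| = |294 − 285| = 9.
DWL = ½ · t · |ΔQ| = ½ · 4.5 · 9 = £20.25.

Deadweight loss = £20.25.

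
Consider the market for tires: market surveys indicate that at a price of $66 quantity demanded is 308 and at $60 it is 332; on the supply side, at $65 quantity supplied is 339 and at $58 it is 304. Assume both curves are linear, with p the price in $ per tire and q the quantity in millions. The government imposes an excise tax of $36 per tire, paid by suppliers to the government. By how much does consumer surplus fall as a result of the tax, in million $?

Consumer surplus falls by $5680 million.

Demand slope: (332 − 308)/(60 − 66) = -4, so qd = 572 − 4p.
Supply slope: (304 − 339)/(58 − 65) = 5, so qs = 5p + 14.
Without the tax, 572 − 4p = 5p + 14 gives 9p = 558, so p* = $62 and q* = 324.
With the tax collected from suppliers, supply shifts: qs = 5(p − 36) + 14.
New equilibrium: consumers pay $82, suppliers receive $46, q = 244. (Wedge: pb − ps = 36.)
ΔCS is the trapezoid between Q = 244 and Q = 324 of height $20: ½ · (324 + 244) · 20 = $5680.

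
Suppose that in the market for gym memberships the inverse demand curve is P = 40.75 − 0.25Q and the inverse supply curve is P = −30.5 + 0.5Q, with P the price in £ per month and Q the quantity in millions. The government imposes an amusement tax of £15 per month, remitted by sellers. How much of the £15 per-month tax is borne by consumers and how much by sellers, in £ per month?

Consumers bear £5 per month; sellers bear £10 per month.

Rewrite in direct form: Qd = 163 − 4P and Qs = 2P + 61.
Without the tax, 163 − 4P = 2P + 61 gives 6P = 102, so P* = £17 and Q* = 95.
With the tax collected from sellers, supply shifts: Qs = 2(P − 15) + 61.
Solving gives Q = 75 with consumers paying £22 and sellers receiving £7 (the £15 wedge).
Burden on consumers: £5; on sellers: £10. (They sum to £15.)
The less price-elastic side of the market bears the larger share of a per-unit tax.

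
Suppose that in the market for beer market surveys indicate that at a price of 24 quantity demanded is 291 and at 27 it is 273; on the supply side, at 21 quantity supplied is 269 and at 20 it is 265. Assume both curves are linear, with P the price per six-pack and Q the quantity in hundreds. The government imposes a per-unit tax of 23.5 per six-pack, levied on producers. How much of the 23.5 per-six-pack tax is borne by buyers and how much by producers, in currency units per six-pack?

Buyers bear 9.4 per six-pack; producers bear 14.1 per six-pack.

Demand slope: (273 − 291)/(27 − 24) = -6, so Qd = 435 − 6P.
Supply slope: (265 − 269)/(20 − 21) = 4, so Qs = 4P + 185.
Before the tax: set 435 − 6P = 4P + 185 → P* = 25, Q* = 285.
With the tax collected from producers, supply shifts: Qs = 4(P − 23.5) + 185.
Solving gives Q = 228.6 with buyers paying 34.4 and producers receiving 10.9 (the 23.5 wedge).
Burden on buyers: 9.4; on producers: 14.1. (They sum to 23.5.)
The less price-elastic side of the market bears the larger share of a per-unit tax.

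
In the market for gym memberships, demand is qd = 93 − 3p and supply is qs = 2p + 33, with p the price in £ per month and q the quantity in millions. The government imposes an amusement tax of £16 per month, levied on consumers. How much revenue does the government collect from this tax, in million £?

Tax revenue = £604.8 million.

Without the tax, 93 − 3p = 2p + 33 gives 5p = 60, so p* = £12 and q* = 57.
With the tax collected from consumers, demand (in seller-price terms) shifts: qd = 93 − 3(p + 16).
New equilibrium: consumers pay £18.4, suppliers receive £2.4, q = 37.8. (Wedge: pb − ps = 16.)
Revenue = t · Q = 16 · 37.8 = £604.8.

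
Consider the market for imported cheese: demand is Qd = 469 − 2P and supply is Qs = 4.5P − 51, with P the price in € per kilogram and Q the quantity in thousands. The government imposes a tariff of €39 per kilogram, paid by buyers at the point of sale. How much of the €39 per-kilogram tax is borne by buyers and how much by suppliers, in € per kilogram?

Without the tax, 469 − 2P = 4.5P − 51 gives 6.5P = 520, so P* = €80 and Q* = 309.
With the tax collected from buyers, demand (in seller-price terms) shifts: Qd = 469 − 2(P + 39).
Solving gives Q = 255 with buyers paying €107 and suppliers receiving €68 (the €39 wedge).
Burden on buyers: €27; on suppliers: €12. (They sum to €39.)

Buyers bear €27 per kilogram; suppliers bear €12 per kilogram.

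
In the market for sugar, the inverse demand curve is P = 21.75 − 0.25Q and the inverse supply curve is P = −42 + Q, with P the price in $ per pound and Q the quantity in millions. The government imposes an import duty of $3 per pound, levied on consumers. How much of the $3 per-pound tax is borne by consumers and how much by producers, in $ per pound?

Consumers bear $0.6 per pound; producers bear $2.4 per pound.

Inverting to Q(P) form: Qd = 87 − 4P; Qs = P + 42.
Without the tax, 87 − 4P = P + 42 gives 5P = 45, so P* = $9 and Q* = 51.
With the tax collected from consumers, demand (in seller-price terms) shifts: Qd = 87 − 4(P + 3).
Solving gives Q = 48.6 with consumers paying $9.6 and producers receiving $6.6 (the $3 wedge).
Burden on consumers: $0.6; on producers: $2.4. (They sum to $3.)
The less price-elastic side of the market bears the larger share of a per-unit tax.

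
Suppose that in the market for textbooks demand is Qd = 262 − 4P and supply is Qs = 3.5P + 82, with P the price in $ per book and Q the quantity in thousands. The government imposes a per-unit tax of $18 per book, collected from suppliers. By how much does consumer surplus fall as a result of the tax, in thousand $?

Before the tax: set 262 − 4P = 3.5P + 82 → P* = $24, Q* = 166.
With the tax collected from suppliers, supply shifts: Qs = 3.5(P − 18) + 82.
Solving gives Q = 132.4 with buyers paying $32.4 and suppliers receiving $14.4 (the $18 wedge).
ΔCS is the trapezoid between Q = 132.4 and Q = 166 of height $8.4: ½ · (166 + 132.4) · 8.4 = $1253.28.

Consumer surplus falls by $1253.28 thousand.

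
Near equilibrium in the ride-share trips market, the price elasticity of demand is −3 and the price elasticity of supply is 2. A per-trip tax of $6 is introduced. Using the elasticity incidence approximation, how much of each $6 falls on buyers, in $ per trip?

Buyers bear ≈ $2.4 per trip.

Incidence ratio: buyers' share ≈ εs / (εs + |εd|) = 2 / (2 + 3) = 0.4.
So buyers bear ≈ 0.4 × $6 = $2.4; sellers bear $3.6.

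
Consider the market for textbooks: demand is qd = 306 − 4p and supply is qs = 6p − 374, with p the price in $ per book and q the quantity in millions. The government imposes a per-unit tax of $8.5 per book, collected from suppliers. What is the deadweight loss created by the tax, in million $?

Before the tax: set 306 − 4p = 6p − 374 → p* = $68, q* = 34.
With the tax collected from suppliers, supply shifts: qs = 6(p − 8.5) − 374.
Solving gives q = 13.6 with buyers paying $73.1 and suppliers receiving $64.6 (the $8.5 wedge).
Quantity falls by |ΔQ| = |34 − 13.6| = 20.4.
DWL = ½ · t · |ΔQ| = ½ · 8.5 · 20.4 = $86.7.

Deadweight loss = $86.7 million.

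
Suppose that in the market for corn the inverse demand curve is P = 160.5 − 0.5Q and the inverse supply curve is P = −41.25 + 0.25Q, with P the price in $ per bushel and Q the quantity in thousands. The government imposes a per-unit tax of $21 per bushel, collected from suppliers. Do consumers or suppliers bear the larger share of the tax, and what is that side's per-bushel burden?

Inverting to Q(P) form: Qd = 321 − 2P; Qs = 4P + 165.
Before the tax: set 321 − 2P = 4P + 165 → P* = $26, Q* = 269.
With the tax collected from suppliers, supply shifts: Qs = 4(P − 21) + 165.
New equilibrium: consumers pay $40, suppliers receive $19, Q = 241. (Wedge: Pb − Ps = 21.)
Per-bushel burden: consumers $14, suppliers $7.
Consumers take the larger share because demand is less price-elastic here (demand slope 2 vs supply slope 4).

Consumers bear the larger share: $14 per bushel.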